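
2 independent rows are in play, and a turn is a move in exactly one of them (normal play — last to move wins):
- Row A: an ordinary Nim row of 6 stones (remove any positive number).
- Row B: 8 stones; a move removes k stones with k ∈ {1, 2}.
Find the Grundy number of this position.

4

Row A is a plain Nim row of size 6, so its Grundy value is 6.
Build the Grundy sequence for row B with g(k) = mex{g(k−s) : s ∈ {1, 2}, s ≤ k}:
k:     0  1  2  3  4  5  6  7  8
g(k):  0  1  2  0  1  2  0  1  2
So g(8) = 2.
The value of a disjunctive sum is the nim-sum of the parts.
Combined value = 6 ⊕ 2 = 4.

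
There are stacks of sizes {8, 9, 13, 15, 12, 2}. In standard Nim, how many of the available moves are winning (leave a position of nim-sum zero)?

5

Compute the nim-sum pairwise:
8 ^ 9 = 1
1 ^ 13 = 12
12 ^ 15 = 3
3 ^ 12 = 15
15 ^ 2 = 13
The overall nim-sum is X = 13. A stack of size p has a winning move iff p XOR X < p (reduce it to p XOR X).
  8: 8 XOR 13 = 5 < 8 — winning move (to 5).
  9: 9 XOR 13 = 4 < 9 — winning move (to 4).
  13: 13 XOR 13 = 0 < 13 — winning move (to 0).
  15: 15 XOR 13 = 2 < 15 — winning move (to 2).
  12: 12 XOR 13 = 1 < 12 — winning move (to 1).
  2: 2 XOR 13 = 15 ≥ 2 — no move.
That gives 5 winning moves.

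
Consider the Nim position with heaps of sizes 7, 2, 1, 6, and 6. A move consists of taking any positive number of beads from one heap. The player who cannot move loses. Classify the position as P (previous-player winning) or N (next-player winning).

N-position

Nim-sum: 7 ⊕ 2 ⊕ 1 ⊕ 6 ⊕ 6 = 4.
The nim-sum is 4 ≠ 0, so this is an N-position: the player to move can win.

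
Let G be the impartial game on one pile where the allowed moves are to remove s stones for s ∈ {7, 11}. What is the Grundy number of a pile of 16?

2

Compute g(0), g(1), … for moves {7, 11}:
k:     0  1  2  3  4  5  6  7  8  9 10 11 12 13 14 15 16
g(k):  0  0  0  0  0  0  0  1  1  1  1  1  1  1  2  2  2
So g(16) = 2.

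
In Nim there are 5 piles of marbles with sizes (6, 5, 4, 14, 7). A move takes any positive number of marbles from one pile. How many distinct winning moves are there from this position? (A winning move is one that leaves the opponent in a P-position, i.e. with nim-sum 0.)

1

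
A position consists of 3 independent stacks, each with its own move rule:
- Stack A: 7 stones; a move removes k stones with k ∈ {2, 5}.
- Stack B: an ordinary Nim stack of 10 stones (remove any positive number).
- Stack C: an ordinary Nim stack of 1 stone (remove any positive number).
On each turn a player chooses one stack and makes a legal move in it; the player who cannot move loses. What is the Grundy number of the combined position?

11

Grundy values for stack A (subtraction set {2, 5}):
g(0) = mex{} = 0
g(1) = mex{} = 0
g(2) = mex{0} = 1
g(3) = mex{0} = 1
g(4) = mex{1} = 0
g(5) = mex{0,1} = 2
g(6) = mex{0} = 1
g(7) = mex{1,2} = 0
So g(7) = 0.
Stack B is a plain Nim stack of size 10, so its Grundy value is 10.
Stack C is a plain Nim stack of size 1, so its Grundy value is 1.
By the Sprague-Grundy theorem, the Grundy value of a sum of independent games is the XOR of the component values.
Combined value = 0 XOR 10 XOR 1 = 11.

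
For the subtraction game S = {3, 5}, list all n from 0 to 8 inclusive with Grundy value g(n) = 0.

0, 1, 2, 8

Build the Grundy sequence with g(k) = mex{g(k−s) : s ∈ {3, 5}, s ≤ k}:
k:     0  1  2  3  4  5  6  7  8
g(k):  0  0  0  1  1  1  2  2  0
The P-positions (g = 0) in 0..8 are 0, 1, 2, 8.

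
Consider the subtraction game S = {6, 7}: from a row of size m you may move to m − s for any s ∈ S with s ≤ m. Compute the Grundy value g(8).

1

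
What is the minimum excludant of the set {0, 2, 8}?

0 is in the set but 1 is not, so the mex is 1.

1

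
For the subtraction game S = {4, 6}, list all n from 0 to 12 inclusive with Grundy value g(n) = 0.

0, 1, 2, 3, 10, 11, 12

Compute g(0), g(1), … for moves {4, 6}:
k:     0  1  2  3  4  5  6  7  8  9 10 11 12
g(k):  0  0  0  0  1  1  1  1  2  2  0  0  0
The P-positions (g = 0) in 0..12 are 0, 1, 2, 3, 10, 11, 12.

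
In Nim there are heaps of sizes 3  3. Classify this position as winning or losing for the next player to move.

Compute the nim-sum pairwise:
3 ^ 3 = 0
The nim-sum is 0, so this is a P-position: the player to move is in a losing position under optimal play.

Losing position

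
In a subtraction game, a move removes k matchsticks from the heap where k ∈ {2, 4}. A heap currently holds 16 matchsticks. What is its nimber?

Build the Grundy sequence with g(k) = mex{g(k−s) : s ∈ {2, 4}, s ≤ k}:
k:     0  1  2  3  4  5  6  7  8  9 10 11 12 13 14 15 16
g(k):  0  0  1  1  2  2  0  0  1  1  2  2  0  0  1  1  2
So g(16) = 2.

2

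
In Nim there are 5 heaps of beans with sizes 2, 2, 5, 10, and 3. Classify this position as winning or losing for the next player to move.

Winning position

Nim-sum: 2 ^ 2 ^ 5 ^ 10 ^ 3 = 12.
The nim-sum is 12 ≠ 0, so this is an N-position: the player to move can win.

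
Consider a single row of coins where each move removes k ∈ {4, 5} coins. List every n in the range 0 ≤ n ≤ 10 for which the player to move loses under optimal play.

0, 1, 2, 3, 9, 10

Grundy values for subtraction set {4, 5}:
g(0) = mex{} = 0
g(1) = mex{} = 0
g(2) = mex{} = 0
g(3) = mex{} = 0
g(4) = mex{0} = 1
g(5) = mex{0} = 1
g(6) = mex{0} = 1
g(7) = mex{0} = 1
g(8) = mex{0,1} = 2
g(9) = mex{1} = 0
g(10) = mex{1} = 0
The P-positions (g = 0) in 0..10 are 0, 1, 2, 3, 9, 10.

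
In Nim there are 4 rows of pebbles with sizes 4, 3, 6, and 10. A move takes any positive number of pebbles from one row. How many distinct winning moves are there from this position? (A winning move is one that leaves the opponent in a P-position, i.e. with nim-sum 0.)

Nim-sum: 4 ^ 3 ^ 6 ^ 10 = 11.
The overall nim-sum is X = 11. A row of size p has a winning move iff p XOR X < p (reduce it to p XOR X).
  4: 4 XOR 11 = 15 ≥ 4 — no move.
  3: 3 XOR 11 = 8 ≥ 3 — no move.
  6: 6 XOR 11 = 13 ≥ 6 — no move.
  10: 10 XOR 11 = 1 < 10 — winning move (to 1).
That gives 1 winning move.

1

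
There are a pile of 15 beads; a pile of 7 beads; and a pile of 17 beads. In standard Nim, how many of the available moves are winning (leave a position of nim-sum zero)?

Bitwise XOR of the heap sizes:
  01111  (15)
  00111  (7)
  10001  (17)
  -----
  11001  (25)
The overall nim-sum is X = 25. A pile of size p has a winning move iff p XOR X < p (reduce it to p XOR X).
  15: 15 XOR 25 = 22 ≥ 15 — no move.
  7: 7 XOR 25 = 30 ≥ 7 — no move.
  17: 17 XOR 25 = 8 < 17 — winning move (to 8).
That gives 1 winning move.

1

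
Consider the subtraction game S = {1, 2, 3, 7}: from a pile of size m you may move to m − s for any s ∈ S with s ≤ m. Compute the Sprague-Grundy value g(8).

Build the Grundy sequence with g(k) = mex{g(k−s) : s ∈ {1, 2, 3, 7}, s ≤ k}:
g(0) = mex{} = 0
g(1) = mex{0} = 1
g(2) = mex{0,1} = 2
g(3) = mex{0,1,2} = 3
g(4) = mex{1,2,3} = 0
g(5) = mex{0,2,3} = 1
g(6) = mex{0,1,3} = 2
g(7) = mex{0,1,2} = 3
g(8) = mex{1,2,3} = 0
So g(8) = 0.

0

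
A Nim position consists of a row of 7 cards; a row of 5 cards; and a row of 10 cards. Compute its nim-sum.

Compute the nim-sum pairwise:
7 ^ 5 = 2
2 ^ 10 = 8

8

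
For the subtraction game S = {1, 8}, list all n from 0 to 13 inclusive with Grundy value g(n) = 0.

0, 2, 4, 6, 9, 11, 13

Grundy values for subtraction set {1, 8}:
g(0) = mex{} = 0
g(1) = mex{0} = 1
g(2) = mex{1} = 0
g(3) = mex{0} = 1
g(4) = mex{1} = 0
g(5) = mex{0} = 1
g(6) = mex{1} = 0
g(7) = mex{0} = 1
g(8) = mex{0,1} = 2
g(9) = mex{1,2} = 0
g(10) = mex{0} = 1
g(11) = mex{1} = 0
g(12) = mex{0} = 1
g(13) = mex{1} = 0
The P-positions (g = 0) in 0..13 are 0, 2, 4, 6, 9, 11, 13.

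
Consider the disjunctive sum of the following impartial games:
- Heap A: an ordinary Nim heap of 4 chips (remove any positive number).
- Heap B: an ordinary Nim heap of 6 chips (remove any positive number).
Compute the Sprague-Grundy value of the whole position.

2

Heap A is a plain Nim heap of size 4, so its Grundy value is 4.
Heap B is a plain Nim heap of size 6, so its Grundy value is 6.
The value of a disjunctive sum is the nim-sum of the parts.
Combined value = 4 XOR 6 = 2.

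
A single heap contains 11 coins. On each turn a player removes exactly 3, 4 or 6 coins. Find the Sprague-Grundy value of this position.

0

Grundy values for subtraction set {3, 4, 6}:
g(0) = mex{} = 0
g(1) = mex{} = 0
g(2) = mex{} = 0
g(3) = mex{0} = 1
g(4) = mex{0} = 1
g(5) = mex{0} = 1
g(6) = mex{0,1} = 2
g(7) = mex{0,1} = 2
g(8) = mex{0,1} = 2
g(9) = mex{1,2} = 0
g(10) = mex{1,2} = 0
g(11) = mex{1,2} = 0
So g(11) = 0.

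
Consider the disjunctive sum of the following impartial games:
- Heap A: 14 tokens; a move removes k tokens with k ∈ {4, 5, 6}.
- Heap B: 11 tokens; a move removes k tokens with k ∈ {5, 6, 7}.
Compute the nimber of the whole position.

3

Build the Grundy sequence for heap A with g(k) = mex{g(k−s) : s ∈ {4, 5, 6}, s ≤ k}:
g(0) = mex{} = 0
g(1) = mex{} = 0
g(2) = mex{} = 0
g(3) = mex{} = 0
g(4) = mex{0} = 1
g(5) = mex{0} = 1
g(6) = mex{0} = 1
g(7) = mex{0} = 1
g(8) = mex{0,1} = 2
g(9) = mex{0,1} = 2
g(10) = mex{1} = 0
g(11) = mex{1} = 0
g(12) = mex{1,2} = 0
g(13) = mex{1,2} = 0
g(14) = mex{0,2} = 1
So g(14) = 1.
Grundy values for heap B (subtraction set {5, 6, 7}):
k:     0  1  2  3  4  5  6  7  8  9 10 11
g(k):  0  0  0  0  0  1  1  1  1  1  2  2
So g(11) = 2.
The value of a disjunctive sum is the nim-sum of the parts.
Combined value = 1 ⊕ 2 = 3.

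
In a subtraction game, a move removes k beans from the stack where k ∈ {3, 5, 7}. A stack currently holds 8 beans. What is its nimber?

2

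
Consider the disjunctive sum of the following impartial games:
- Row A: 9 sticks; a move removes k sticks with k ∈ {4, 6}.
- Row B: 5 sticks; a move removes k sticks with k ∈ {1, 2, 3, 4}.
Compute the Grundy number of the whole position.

2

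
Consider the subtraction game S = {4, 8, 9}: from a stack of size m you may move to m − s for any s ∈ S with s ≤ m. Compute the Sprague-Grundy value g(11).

Grundy values for subtraction set {4, 8, 9}:
g(0) = mex{} = 0
g(1) = mex{} = 0
g(2) = mex{} = 0
g(3) = mex{} = 0
g(4) = mex{0} = 1
g(5) = mex{0} = 1
g(6) = mex{0} = 1
g(7) = mex{0} = 1
g(8) = mex{0,1} = 2
g(9) = mex{0,1} = 2
g(10) = mex{0,1} = 2
g(11) = mex{0,1} = 2
So g(11) = 2.

2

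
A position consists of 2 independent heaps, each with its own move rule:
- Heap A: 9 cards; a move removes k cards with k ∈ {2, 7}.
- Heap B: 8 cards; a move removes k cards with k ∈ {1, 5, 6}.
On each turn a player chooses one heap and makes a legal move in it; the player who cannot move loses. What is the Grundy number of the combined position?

Build the Grundy sequence for heap A with g(k) = mex{g(k−s) : s ∈ {2, 7}, s ≤ k}:
k:     0  1  2  3  4  5  6  7  8  9
g(k):  0  0  1  1  0  0  1  1  2  0
So g(9) = 0.
For heap B, compute g(0), g(1), … with moves {1, 5, 6}:
g(0) = mex{} = 0
g(1) = mex{0} = 1
g(2) = mex{1} = 0
g(3) = mex{0} = 1
g(4) = mex{1} = 0
g(5) = mex{0} = 1
g(6) = mex{0,1} = 2
g(7) = mex{0,1,2} = 3
g(8) = mex{0,1,3} = 2
So g(8) = 2.
The value of a disjunctive sum is the nim-sum of the parts.
Combined value = 0 ⊕ 2 = 2.

2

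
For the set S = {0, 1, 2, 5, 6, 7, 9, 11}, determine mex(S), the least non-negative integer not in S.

3

The values 0, 1, 2 are all present; 3 is the first non-negative integer missing from the set.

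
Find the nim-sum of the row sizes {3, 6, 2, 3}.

4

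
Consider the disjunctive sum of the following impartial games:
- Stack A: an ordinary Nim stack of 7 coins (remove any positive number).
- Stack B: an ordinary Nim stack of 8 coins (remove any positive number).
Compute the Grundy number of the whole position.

15

Stack A is a plain Nim stack of size 7, so its Grundy value is 7.
Stack B is a plain Nim stack of size 8, so its Grundy value is 8.
By the Sprague-Grundy theorem, the Grundy value of a sum of independent games is the XOR of the component values.
Combined value = 7 XOR 8 = 15.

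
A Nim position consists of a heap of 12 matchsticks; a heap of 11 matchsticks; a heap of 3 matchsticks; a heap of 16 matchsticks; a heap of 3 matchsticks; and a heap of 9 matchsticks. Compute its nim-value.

30

Write each in binary and XOR column by column:
  01100  (12)
  01011  (11)
  00011  (3)
  10000  (16)
  00011  (3)
  01001  (9)
  -----
  11110  (30)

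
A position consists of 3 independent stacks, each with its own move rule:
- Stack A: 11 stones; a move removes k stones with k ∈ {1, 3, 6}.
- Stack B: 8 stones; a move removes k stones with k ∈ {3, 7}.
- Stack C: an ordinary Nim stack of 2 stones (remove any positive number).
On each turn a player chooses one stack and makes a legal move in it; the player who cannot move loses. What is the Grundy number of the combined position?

0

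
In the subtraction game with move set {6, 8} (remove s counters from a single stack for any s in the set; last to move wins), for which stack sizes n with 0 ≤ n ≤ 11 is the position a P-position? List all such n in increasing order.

0, 1, 2, 3, 4, 5

Grundy values for subtraction set {6, 8}:
k:     0  1  2  3  4  5  6  7  8  9 10 11
g(k):  0  0  0  0  0  0  1  1  1  1  1  1
The P-positions (g = 0) in 0..11 are 0, 1, 2, 3, 4, 5.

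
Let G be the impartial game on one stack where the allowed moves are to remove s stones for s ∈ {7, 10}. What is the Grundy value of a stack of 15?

2

Compute g(0), g(1), … for moves {7, 10}:
k:     0  1  2  3  4  5  6  7  8  9 10 11 12 13 14 15
g(k):  0  0  0  0  0  0  0  1  1  1  1  1  1  1  2  2
So g(15) = 2.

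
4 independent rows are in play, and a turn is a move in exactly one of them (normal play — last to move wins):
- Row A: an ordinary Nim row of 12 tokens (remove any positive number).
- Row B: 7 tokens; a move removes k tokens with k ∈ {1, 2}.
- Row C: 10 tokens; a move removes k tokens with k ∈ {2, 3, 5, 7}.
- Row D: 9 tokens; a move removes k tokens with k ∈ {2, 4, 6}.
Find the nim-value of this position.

Row A is a plain Nim row of size 12, so its Grundy value is 12.
Build the Grundy sequence for row B with g(k) = mex{g(k−s) : s ∈ {1, 2}, s ≤ k}:
k:     0  1  2  3  4  5  6  7
g(k):  0  1  2  0  1  2  0  1
So g(7) = 1.
For row C, compute g(0), g(1), … with moves {2, 3, 5, 7}:
k:     0  1  2  3  4  5  6  7  8  9 10
g(k):  0  0  1  1  2  2  3  3  4  0  0
So g(10) = 0.
For row D, compute g(0), g(1), … with moves {2, 4, 6}:
g(0) = mex{} = 0
g(1) = mex{} = 0
g(2) = mex{0} = 1
g(3) = mex{0} = 1
g(4) = mex{0,1} = 2
g(5) = mex{0,1} = 2
g(6) = mex{0,1,2} = 3
g(7) = mex{0,1,2} = 3
g(8) = mex{1,2,3} = 0
g(9) = mex{1,2,3} = 0
So g(9) = 0.
By the Sprague-Grundy theorem, the Grundy value of a sum of independent games is the XOR of the component values.
Combined value = 12 ⊕ 1 ⊕ 0 ⊕ 0 = 13.

13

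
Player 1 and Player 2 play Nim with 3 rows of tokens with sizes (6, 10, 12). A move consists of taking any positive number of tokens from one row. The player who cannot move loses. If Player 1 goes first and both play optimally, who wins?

Bitwise XOR of the heap sizes:
  0110  (6)
  1010  (10)
  1100  (12)
  ----
  0000  (0)
The nim-sum is 0, so this is a P-position: the player to move is in a losing position under optimal play; Player 1 is about to move from it and so loses — Player 2 wins.

Player 2 wins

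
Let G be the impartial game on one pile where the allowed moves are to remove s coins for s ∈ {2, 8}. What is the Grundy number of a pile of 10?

Build the Grundy sequence with g(k) = mex{g(k−s) : s ∈ {2, 8}, s ≤ k}:
k:     0  1  2  3  4  5  6  7  8  9 10
g(k):  0  0  1  1  0  0  1  1  2  2  0
So g(10) = 0.

0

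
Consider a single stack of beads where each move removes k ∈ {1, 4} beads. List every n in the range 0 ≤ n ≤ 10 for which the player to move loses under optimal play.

0, 2, 5, 7, 10

Grundy values for subtraction set {1, 4}:
k:     0  1  2  3  4  5  6  7  8  9 10
g(k):  0  1  0  1  2  0  1  0  1  2  0
The P-positions (g = 0) in 0..10 are 0, 2, 5, 7, 10.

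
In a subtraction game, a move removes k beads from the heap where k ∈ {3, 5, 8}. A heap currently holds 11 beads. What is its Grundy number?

0

Build the Grundy sequence with g(k) = mex{g(k−s) : s ∈ {3, 5, 8}, s ≤ k}:
g(0) = mex{} = 0
g(1) = mex{} = 0
g(2) = mex{} = 0
g(3) = mex{0} = 1
g(4) = mex{0} = 1
g(5) = mex{0} = 1
g(6) = mex{0,1} = 2
g(7) = mex{0,1} = 2
g(8) = mex{0,1} = 2
g(9) = mex{0,1,2} = 3
g(10) = mex{0,1,2} = 3
g(11) = mex{1,2} = 0
So g(11) = 0.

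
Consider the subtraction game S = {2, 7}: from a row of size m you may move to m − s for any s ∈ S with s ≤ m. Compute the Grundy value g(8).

2

Build the Grundy sequence with g(k) = mex{g(k−s) : s ∈ {2, 7}, s ≤ k}:
k:     0  1  2  3  4  5  6  7  8
g(k):  0  0  1  1  0  0  1  1  2
So g(8) = 2.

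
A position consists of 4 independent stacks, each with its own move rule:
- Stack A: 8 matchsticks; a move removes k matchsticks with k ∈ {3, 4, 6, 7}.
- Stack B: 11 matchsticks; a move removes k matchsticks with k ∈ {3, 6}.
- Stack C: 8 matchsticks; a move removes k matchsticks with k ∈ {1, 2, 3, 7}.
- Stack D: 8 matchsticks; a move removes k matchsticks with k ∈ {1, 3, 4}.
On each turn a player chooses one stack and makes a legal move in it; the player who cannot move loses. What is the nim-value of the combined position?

Build the Grundy sequence for stack A with g(k) = mex{g(k−s) : s ∈ {3, 4, 6, 7}, s ≤ k}:
g(0) = mex{} = 0
g(1) = mex{} = 0
g(2) = mex{} = 0
g(3) = mex{0} = 1
g(4) = mex{0} = 1
g(5) = mex{0} = 1
g(6) = mex{0,1} = 2
g(7) = mex{0,1} = 2
g(8) = mex{0,1} = 2
So g(8) = 2.
Grundy values for stack B (subtraction set {3, 6}):
g(0) = mex{} = 0
g(1) = mex{} = 0
g(2) = mex{} = 0
g(3) = mex{0} = 1
g(4) = mex{0} = 1
g(5) = mex{0} = 1
g(6) = mex{0,1} = 2
g(7) = mex{0,1} = 2
g(8) = mex{0,1} = 2
g(9) = mex{1,2} = 0
g(10) = mex{1,2} = 0
g(11) = mex{1,2} = 0
So g(11) = 0.
For stack C, compute g(0), g(1), … with moves {1, 2, 3, 7}:
k:     0  1  2  3  4  5  6  7  8
g(k):  0  1  2  3  0  1  2  3  0
So g(8) = 0.
For stack D, compute g(0), g(1), … with moves {1, 3, 4}:
k:     0  1  2  3  4  5  6  7  8
g(k):  0  1  0  1  2  3  2  0  1
So g(8) = 1.
The value of a disjunctive sum is the nim-sum of the parts.
Combined value = 2 XOR 0 XOR 0 XOR 1 = 3.

3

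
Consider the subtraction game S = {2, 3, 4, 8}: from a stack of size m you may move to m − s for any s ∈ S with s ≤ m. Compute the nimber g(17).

2

Grundy values for subtraction set {2, 3, 4, 8}:
k:     0  1  2  3  4  5  6  7  8  9 10 11 12 13 14 15 16 17
g(k):  0  0  1  1  2  2  0  0  1  1  2  2  0  0  1  1  2  2
So g(17) = 2.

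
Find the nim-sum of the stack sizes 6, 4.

Compute the nim-sum pairwise:
6 ⊕ 4 = 2

2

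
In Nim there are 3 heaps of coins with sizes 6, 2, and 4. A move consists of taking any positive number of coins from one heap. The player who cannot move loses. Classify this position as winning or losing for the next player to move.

Compute the nim-sum pairwise:
6 ⊕ 2 = 4
4 ⊕ 4 = 0
The nim-sum is 0, so this is a P-position: the player to move is in a losing position under optimal play.

Losing position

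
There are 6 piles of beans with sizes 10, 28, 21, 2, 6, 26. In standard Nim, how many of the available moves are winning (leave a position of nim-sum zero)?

3

Compute the nim-sum pairwise:
10 ⊕ 28 = 22
22 ⊕ 21 = 3
3 ⊕ 2 = 1
1 ⊕ 6 = 7
7 ⊕ 26 = 29
The overall nim-sum is X = 29. A pile of size p has a winning move iff p XOR X < p (reduce it to p XOR X).
  10: 10 XOR 29 = 23 ≥ 10 — no move.
  28: 28 XOR 29 = 1 < 28 — winning move (to 1).
  21: 21 XOR 29 = 8 < 21 — winning move (to 8).
  2: 2 XOR 29 = 31 ≥ 2 — no move.
  6: 6 XOR 29 = 27 ≥ 6 — no move.
  26: 26 XOR 29 = 7 < 26 — winning move (to 7).
That gives 3 winning moves.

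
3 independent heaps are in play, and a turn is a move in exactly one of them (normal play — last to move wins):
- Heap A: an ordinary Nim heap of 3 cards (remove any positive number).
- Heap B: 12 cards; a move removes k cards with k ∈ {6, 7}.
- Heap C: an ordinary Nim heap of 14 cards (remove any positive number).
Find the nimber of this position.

Heap A is a plain Nim heap of size 3, so its Grundy value is 3.
Grundy values for heap B (subtraction set {6, 7}):
k:     0  1  2  3  4  5  6  7  8  9 10 11 12
g(k):  0  0  0  0  0  0  1  1  1  1  1  1  2
So g(12) = 2.
Heap C is a plain Nim heap of size 14, so its Grundy value is 14.
By the Sprague-Grundy theorem, the Grundy value of a sum of independent games is the XOR of the component values.
Combined value = 3 XOR 2 XOR 14 = 15.

15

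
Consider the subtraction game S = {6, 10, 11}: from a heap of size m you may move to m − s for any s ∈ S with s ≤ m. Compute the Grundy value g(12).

2

Grundy values for subtraction set {6, 10, 11}:
g(0) = mex{} = 0
g(1) = mex{} = 0
g(2) = mex{} = 0
g(3) = mex{} = 0
g(4) = mex{} = 0
g(5) = mex{} = 0
g(6) = mex{0} = 1
g(7) = mex{0} = 1
g(8) = mex{0} = 1
g(9) = mex{0} = 1
g(10) = mex{0} = 1
g(11) = mex{0} = 1
g(12) = mex{0,1} = 2
So g(12) = 2.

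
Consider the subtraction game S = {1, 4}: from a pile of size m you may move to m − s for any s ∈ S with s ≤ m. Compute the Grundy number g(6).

1

Build the Grundy sequence with g(k) = mex{g(k−s) : s ∈ {1, 4}, s ≤ k}:
k:     0  1  2  3  4  5  6
g(k):  0  1  0  1  2  0  1
So g(6) = 1.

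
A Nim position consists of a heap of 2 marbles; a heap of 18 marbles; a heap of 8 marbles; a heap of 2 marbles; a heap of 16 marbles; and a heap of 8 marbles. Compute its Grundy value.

Nim-sum: 2 ^ 18 ^ 8 ^ 2 ^ 16 ^ 8 = 2.

2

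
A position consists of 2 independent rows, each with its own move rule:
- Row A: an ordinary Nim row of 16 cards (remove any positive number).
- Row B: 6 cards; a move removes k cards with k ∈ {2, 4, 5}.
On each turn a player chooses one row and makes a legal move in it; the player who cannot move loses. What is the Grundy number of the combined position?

Row A is a plain Nim row of size 16, so its Grundy value is 16.
Grundy values for row B (subtraction set {2, 4, 5}):
k:     0  1  2  3  4  5  6
g(k):  0  0  1  1  2  2  3
So g(6) = 3.
By the Sprague-Grundy theorem, the Grundy value of a sum of independent games is the XOR of the component values.
Combined value = 16 XOR 3 = 19.

19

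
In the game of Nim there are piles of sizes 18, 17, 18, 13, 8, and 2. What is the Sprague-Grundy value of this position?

22

Compute the nim-sum pairwise:
18 XOR 17 = 3
3 XOR 18 = 17
17 XOR 13 = 28
28 XOR 8 = 20
20 XOR 2 = 22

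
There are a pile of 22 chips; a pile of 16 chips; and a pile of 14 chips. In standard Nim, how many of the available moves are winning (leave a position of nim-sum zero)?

1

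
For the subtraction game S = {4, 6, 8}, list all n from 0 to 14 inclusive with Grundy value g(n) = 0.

0, 1, 2, 3, 12, 13, 14

Build the Grundy sequence with g(k) = mex{g(k−s) : s ∈ {4, 6, 8}, s ≤ k}:
g(0) = mex{} = 0
g(1) = mex{} = 0
g(2) = mex{} = 0
g(3) = mex{} = 0
g(4) = mex{0} = 1
g(5) = mex{0} = 1
g(6) = mex{0} = 1
g(7) = mex{0} = 1
g(8) = mex{0,1} = 2
g(9) = mex{0,1} = 2
g(10) = mex{0,1} = 2
g(11) = mex{0,1} = 2
g(12) = mex{1,2} = 0
g(13) = mex{1,2} = 0
g(14) = mex{1,2} = 0
The P-positions (g = 0) in 0..14 are 0, 1, 2, 3, 12, 13, 14.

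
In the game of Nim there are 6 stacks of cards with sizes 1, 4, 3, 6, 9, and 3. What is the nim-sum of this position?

10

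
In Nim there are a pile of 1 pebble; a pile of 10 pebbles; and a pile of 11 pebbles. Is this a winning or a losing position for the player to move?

Losing position

Write each in binary and XOR column by column:
  0001  (1)
  1010  (10)
  1011  (11)
  ----
  0000  (0)
The nim-sum is 0, so this is a P-position: the player to move is in a losing position under optimal play.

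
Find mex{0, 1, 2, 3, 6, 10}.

4

The values 0, 1, 2, 3 are all present; 4 is the first non-negative integer missing from the set.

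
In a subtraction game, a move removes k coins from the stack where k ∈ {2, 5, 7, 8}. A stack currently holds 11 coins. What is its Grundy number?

Build the Grundy sequence with g(k) = mex{g(k−s) : s ∈ {2, 5, 7, 8}, s ≤ k}:
g(0) = mex{} = 0
g(1) = mex{} = 0
g(2) = mex{0} = 1
g(3) = mex{0} = 1
g(4) = mex{1} = 0
g(5) = mex{0,1} = 2
g(6) = mex{0} = 1
g(7) = mex{0,1,2} = 3
g(8) = mex{0,1} = 2
g(9) = mex{0,1,3} = 2
g(10) = mex{1,2} = 0
g(11) = mex{0,1,2} = 3
So g(11) = 3.

3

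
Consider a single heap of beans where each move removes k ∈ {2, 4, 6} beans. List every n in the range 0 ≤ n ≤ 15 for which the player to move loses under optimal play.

0, 1, 8, 9

Compute g(0), g(1), … for moves {2, 4, 6}:
k:     0  1  2  3  4  5  6  7  8  9 10 11 12 13 14 15
g(k):  0  0  1  1  2  2  3  3  0  0  1  1  2  2  3  3
The P-positions (g = 0) in 0..15 are 0, 1, 8, 9.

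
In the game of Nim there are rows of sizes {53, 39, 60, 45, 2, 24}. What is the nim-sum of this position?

Compute the nim-sum pairwise:
53 ^ 39 = 18
18 ^ 60 = 46
46 ^ 45 = 3
3 ^ 2 = 1
1 ^ 24 = 25

25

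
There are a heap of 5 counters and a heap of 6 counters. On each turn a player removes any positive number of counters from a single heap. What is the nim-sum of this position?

3

Nim-sum: 5 ⊕ 6 = 3.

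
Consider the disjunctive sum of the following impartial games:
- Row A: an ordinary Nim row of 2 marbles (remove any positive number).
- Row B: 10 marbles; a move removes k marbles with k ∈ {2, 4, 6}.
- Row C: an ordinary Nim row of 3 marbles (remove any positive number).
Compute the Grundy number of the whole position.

Row A is a plain Nim row of size 2, so its Grundy value is 2.
For row B, compute g(0), g(1), … with moves {2, 4, 6}:
g(0) = mex{} = 0
g(1) = mex{} = 0
g(2) = mex{0} = 1
g(3) = mex{0} = 1
g(4) = mex{0,1} = 2
g(5) = mex{0,1} = 2
g(6) = mex{0,1,2} = 3
g(7) = mex{0,1,2} = 3
g(8) = mex{1,2,3} = 0
g(9) = mex{1,2,3} = 0
g(10) = mex{0,2,3} = 1
So g(10) = 1.
Row C is a plain Nim row of size 3, so its Grundy value is 3.
By the Sprague-Grundy theorem, the Grundy value of a sum of independent games is the XOR of the component values.
Combined value = 2 XOR 1 XOR 3 = 0.

0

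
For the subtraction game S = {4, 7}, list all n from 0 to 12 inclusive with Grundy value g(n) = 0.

Build the Grundy sequence with g(k) = mex{g(k−s) : s ∈ {4, 7}, s ≤ k}:
g(0) = mex{} = 0
g(1) = mex{} = 0
g(2) = mex{} = 0
g(3) = mex{} = 0
g(4) = mex{0} = 1
g(5) = mex{0} = 1
g(6) = mex{0} = 1
g(7) = mex{0} = 1
g(8) = mex{0,1} = 2
g(9) = mex{0,1} = 2
g(10) = mex{0,1} = 2
g(11) = mex{1} = 0
g(12) = mex{1,2} = 0
The P-positions (g = 0) in 0..12 are 0, 1, 2, 3, 11, 12.

0, 1, 2, 3, 11, 12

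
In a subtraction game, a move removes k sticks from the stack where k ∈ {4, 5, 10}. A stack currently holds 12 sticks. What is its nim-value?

3

Compute g(0), g(1), … for moves {4, 5, 10}:
k:     0  1  2  3  4  5  6  7  8  9 10 11 12
g(k):  0  0  0  0  1  1  1  1  2  0  2  2  3
So g(12) = 3.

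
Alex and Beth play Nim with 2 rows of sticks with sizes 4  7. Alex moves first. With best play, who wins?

Alex wins

Bitwise XOR of the heap sizes:
  100  (4)
  111  (7)
  ---
  011  (3)
The nim-sum is 3 ≠ 0, so this is an N-position: the player to move can win; Alex has a winning move.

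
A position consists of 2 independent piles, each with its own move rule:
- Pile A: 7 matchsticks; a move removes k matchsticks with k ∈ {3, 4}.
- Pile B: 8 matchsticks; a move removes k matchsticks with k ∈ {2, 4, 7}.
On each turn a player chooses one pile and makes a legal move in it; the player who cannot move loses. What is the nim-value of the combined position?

For pile A, compute g(0), g(1), … with moves {3, 4}:
g(0) = mex{} = 0
g(1) = mex{} = 0
g(2) = mex{} = 0
g(3) = mex{0} = 1
g(4) = mex{0} = 1
g(5) = mex{0} = 1
g(6) = mex{0,1} = 2
g(7) = mex{1} = 0
So g(7) = 0.
Build the Grundy sequence for pile B with g(k) = mex{g(k−s) : s ∈ {2, 4, 7}, s ≤ k}:
k:     0  1  2  3  4  5  6  7  8
g(k):  0  0  1  1  2  2  0  3  1
So g(8) = 1.
By the Sprague-Grundy theorem, the Grundy value of a sum of independent games is the XOR of the component values.
Combined value = 0 ⊕ 1 = 1.

1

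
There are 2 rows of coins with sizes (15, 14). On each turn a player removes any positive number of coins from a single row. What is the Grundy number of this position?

Nim-sum: 15 ^ 14 = 1.

1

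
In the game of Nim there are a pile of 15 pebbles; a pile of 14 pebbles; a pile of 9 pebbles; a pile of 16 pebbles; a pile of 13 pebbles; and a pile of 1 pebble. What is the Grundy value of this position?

Compute the nim-sum pairwise:
15 ⊕ 14 = 1
1 ⊕ 9 = 8
8 ⊕ 16 = 24
24 ⊕ 13 = 21
21 ⊕ 1 = 20

20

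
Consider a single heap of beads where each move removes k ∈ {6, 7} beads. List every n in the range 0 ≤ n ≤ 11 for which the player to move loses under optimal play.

0, 1, 2, 3, 4, 5

Compute g(0), g(1), … for moves {6, 7}:
k:     0  1  2  3  4  5  6  7  8  9 10 11
g(k):  0  0  0  0  0  0  1  1  1  1  1  1
The P-positions (g = 0) in 0..11 are 0, 1, 2, 3, 4, 5.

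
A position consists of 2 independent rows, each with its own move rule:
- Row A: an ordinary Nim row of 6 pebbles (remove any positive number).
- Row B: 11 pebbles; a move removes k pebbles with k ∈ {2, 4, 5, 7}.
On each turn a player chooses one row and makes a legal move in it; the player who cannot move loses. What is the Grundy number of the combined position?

Row A is a plain Nim row of size 6, so its Grundy value is 6.
Build the Grundy sequence for row B with g(k) = mex{g(k−s) : s ∈ {2, 4, 5, 7}, s ≤ k}:
g(0) = mex{} = 0
g(1) = mex{} = 0
g(2) = mex{0} = 1
g(3) = mex{0} = 1
g(4) = mex{0,1} = 2
g(5) = mex{0,1} = 2
g(6) = mex{0,1,2} = 3
g(7) = mex{0,1,2} = 3
g(8) = mex{0,1,2,3} = 4
g(9) = mex{1,2,3} = 0
g(10) = mex{1,2,3,4} = 0
g(11) = mex{0,2,3} = 1
So g(11) = 1.
By the Sprague-Grundy theorem, the Grundy value of a sum of independent games is the XOR of the component values.
Combined value = 6 ⊕ 1 = 7.

7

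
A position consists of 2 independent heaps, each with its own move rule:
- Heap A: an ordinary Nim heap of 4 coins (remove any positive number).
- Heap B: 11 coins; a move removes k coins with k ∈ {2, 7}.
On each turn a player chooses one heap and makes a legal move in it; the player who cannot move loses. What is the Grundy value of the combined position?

5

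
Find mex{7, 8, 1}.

0

0 is not in the set, so the mex is 0.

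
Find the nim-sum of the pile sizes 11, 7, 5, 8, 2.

3

Bitwise XOR of the heap sizes:
  1011  (11)
  0111  (7)
  0101  (5)
  1000  (8)
  0010  (2)
  ----
  0011  (3)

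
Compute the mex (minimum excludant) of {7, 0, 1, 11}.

2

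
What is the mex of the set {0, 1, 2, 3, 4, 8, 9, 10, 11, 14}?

5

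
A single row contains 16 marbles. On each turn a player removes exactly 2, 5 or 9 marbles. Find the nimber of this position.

1

Build the Grundy sequence with g(k) = mex{g(k−s) : s ∈ {2, 5, 9}, s ≤ k}:
k:     0  1  2  3  4  5  6  7  8  9 10 11 12 13 14 15 16
g(k):  0  0  1  1  0  2  1  0  0  1  1  0  2  1  0  0  1
So g(16) = 1.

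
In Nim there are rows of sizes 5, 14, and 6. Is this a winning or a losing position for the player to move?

Winning position

Compute the nim-sum pairwise:
5 ⊕ 14 = 11
11 ⊕ 6 = 13
The nim-sum is 13 ≠ 0, so this is an N-position: the player to move can win.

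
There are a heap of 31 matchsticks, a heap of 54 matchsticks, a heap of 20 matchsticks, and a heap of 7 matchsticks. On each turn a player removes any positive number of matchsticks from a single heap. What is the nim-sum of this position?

58

Compute the nim-sum pairwise:
31 XOR 54 = 41
41 XOR 20 = 61
61 XOR 7 = 58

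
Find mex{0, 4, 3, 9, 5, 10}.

1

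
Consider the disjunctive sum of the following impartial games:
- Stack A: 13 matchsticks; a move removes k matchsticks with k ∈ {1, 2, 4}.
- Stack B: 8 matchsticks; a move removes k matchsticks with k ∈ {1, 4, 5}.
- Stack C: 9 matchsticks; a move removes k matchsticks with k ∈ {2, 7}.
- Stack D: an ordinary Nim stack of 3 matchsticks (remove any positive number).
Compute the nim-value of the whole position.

2

Grundy values for stack A (subtraction set {1, 2, 4}):
k:     0  1  2  3  4  5  6  7  8  9 10 11 12 13
g(k):  0  1  2  0  1  2  0  1  2  0  1  2  0  1
So g(13) = 1.
For stack B, compute g(0), g(1), … with moves {1, 4, 5}:
k:     0  1  2  3  4  5  6  7  8
g(k):  0  1  0  1  2  3  2  3  0
So g(8) = 0.
For stack C, compute g(0), g(1), … with moves {2, 7}:
k:     0  1  2  3  4  5  6  7  8  9
g(k):  0  0  1  1  0  0  1  1  2  0
So g(9) = 0.
Stack D is a plain Nim stack of size 3, so its Grundy value is 3.
By the Sprague-Grundy theorem, the Grundy value of a sum of independent games is the XOR of the component values.
Combined value = 1 XOR 0 XOR 0 XOR 3 = 2.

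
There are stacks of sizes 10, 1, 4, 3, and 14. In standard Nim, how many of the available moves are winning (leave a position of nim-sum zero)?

3

Nim-sum: 10 XOR 1 XOR 4 XOR 3 XOR 14 = 2.
The overall nim-sum is X = 2. A stack of size p has a winning move iff p XOR X < p (reduce it to p XOR X).
  10: 10 XOR 2 = 8 < 10 — winning move (to 8).
  1: 1 XOR 2 = 3 ≥ 1 — no move.
  4: 4 XOR 2 = 6 ≥ 4 — no move.
  3: 3 XOR 2 = 1 < 3 — winning move (to 1).
  14: 14 XOR 2 = 12 < 14 — winning move (to 12).
That gives 3 winning moves.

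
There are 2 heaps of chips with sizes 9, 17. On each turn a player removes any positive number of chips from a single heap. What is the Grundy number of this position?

Bitwise XOR of the heap sizes:
  01001  (9)
  10001  (17)
  -----
  11000  (24)

24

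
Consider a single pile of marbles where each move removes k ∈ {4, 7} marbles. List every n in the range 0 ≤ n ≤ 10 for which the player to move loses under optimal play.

0, 1, 2, 3

Grundy values for subtraction set {4, 7}:
k:     0  1  2  3  4  5  6  7  8  9 10
g(k):  0  0  0  0  1  1  1  1  2  2  2
The P-positions (g = 0) in 0..10 are 0, 1, 2, 3.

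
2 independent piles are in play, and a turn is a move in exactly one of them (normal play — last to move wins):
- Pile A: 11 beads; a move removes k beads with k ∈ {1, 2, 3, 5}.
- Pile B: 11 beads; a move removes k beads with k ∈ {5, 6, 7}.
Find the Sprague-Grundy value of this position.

1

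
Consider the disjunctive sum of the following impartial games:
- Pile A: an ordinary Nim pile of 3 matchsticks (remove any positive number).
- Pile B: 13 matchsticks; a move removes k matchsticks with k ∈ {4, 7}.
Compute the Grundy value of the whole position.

3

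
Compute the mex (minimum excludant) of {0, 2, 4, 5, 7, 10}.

0 is in the set but 1 is not, so the mex is 1.

1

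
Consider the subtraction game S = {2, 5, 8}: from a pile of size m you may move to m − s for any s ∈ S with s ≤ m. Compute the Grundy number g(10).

0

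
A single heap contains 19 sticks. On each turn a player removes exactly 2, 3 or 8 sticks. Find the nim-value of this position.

2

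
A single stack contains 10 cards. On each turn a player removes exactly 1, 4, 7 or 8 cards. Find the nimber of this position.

Compute g(0), g(1), … for moves {1, 4, 7, 8}:
g(0) = mex{} = 0
g(1) = mex{0} = 1
g(2) = mex{1} = 0
g(3) = mex{0} = 1
g(4) = mex{0,1} = 2
g(5) = mex{1,2} = 0
g(6) = mex{0} = 1
g(7) = mex{0,1} = 2
g(8) = mex{0,1,2} = 3
g(9) = mex{0,1,3} = 2
g(10) = mex{0,1,2} = 3
So g(10) = 3.

3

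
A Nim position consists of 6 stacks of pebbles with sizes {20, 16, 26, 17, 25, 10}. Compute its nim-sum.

In binary:
  10100  (20)
  10000  (16)
  11010  (26)
  10001  (17)
  11001  (25)
  01010  (10)
  -----
  11100  (28)

28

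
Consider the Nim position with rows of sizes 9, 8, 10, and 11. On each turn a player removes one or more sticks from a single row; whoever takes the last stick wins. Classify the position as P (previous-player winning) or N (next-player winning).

P-position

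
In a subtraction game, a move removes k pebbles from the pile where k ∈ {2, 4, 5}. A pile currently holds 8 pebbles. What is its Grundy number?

Build the Grundy sequence with g(k) = mex{g(k−s) : s ∈ {2, 4, 5}, s ≤ k}:
g(0) = mex{} = 0
g(1) = mex{} = 0
g(2) = mex{0} = 1
g(3) = mex{0} = 1
g(4) = mex{0,1} = 2
g(5) = mex{0,1} = 2
g(6) = mex{0,1,2} = 3
g(7) = mex{1,2} = 0
g(8) = mex{1,2,3} = 0
So g(8) = 0.

0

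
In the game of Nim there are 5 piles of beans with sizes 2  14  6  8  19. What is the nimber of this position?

Bitwise XOR of the heap sizes:
  00010  (2)
  01110  (14)
  00110  (6)
  01000  (8)
  10011  (19)
  -----
  10001  (17)

17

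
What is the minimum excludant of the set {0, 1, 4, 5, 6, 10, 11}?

The values 0, 1 are all present; 2 is the first non-negative integer missing from the set.

2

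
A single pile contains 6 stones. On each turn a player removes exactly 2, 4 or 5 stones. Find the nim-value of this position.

3

Compute g(0), g(1), … for moves {2, 4, 5}:
k:     0  1  2  3  4  5  6
g(k):  0  0  1  1  2  2  3
So g(6) = 3.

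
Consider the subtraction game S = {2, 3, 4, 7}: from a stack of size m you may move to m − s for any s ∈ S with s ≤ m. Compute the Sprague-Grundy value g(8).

1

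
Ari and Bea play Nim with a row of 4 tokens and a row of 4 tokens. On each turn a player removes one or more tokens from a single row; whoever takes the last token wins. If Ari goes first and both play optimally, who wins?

Bea wins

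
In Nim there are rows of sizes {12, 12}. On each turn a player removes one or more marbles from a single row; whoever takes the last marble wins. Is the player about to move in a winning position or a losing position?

Losing position

Nim-sum: 12 ^ 12 = 0.
The nim-sum is 0, so this is a P-position: the player to move is in a losing position under optimal play.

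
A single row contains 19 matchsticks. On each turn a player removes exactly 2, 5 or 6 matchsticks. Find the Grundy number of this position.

0

Compute g(0), g(1), … for moves {2, 5, 6}:
k:     0  1  2  3  4  5  6  7  8  9 10 11 12 13 14 15 16 17 18 19
g(k):  0  0  1  1  0  2  1  3  0  2  1  0  0  1  1  0  2  1  3  0
So g(19) = 0.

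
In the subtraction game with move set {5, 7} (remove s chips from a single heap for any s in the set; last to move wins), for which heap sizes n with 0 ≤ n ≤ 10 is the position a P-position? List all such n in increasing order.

0, 1, 2, 3, 4

Build the Grundy sequence with g(k) = mex{g(k−s) : s ∈ {5, 7}, s ≤ k}:
g(0) = mex{} = 0
g(1) = mex{} = 0
g(2) = mex{} = 0
g(3) = mex{} = 0
g(4) = mex{} = 0
g(5) = mex{0} = 1
g(6) = mex{0} = 1
g(7) = mex{0} = 1
g(8) = mex{0} = 1
g(9) = mex{0} = 1
g(10) = mex{0,1} = 2
The P-positions (g = 0) in 0..10 are 0, 1, 2, 3, 4.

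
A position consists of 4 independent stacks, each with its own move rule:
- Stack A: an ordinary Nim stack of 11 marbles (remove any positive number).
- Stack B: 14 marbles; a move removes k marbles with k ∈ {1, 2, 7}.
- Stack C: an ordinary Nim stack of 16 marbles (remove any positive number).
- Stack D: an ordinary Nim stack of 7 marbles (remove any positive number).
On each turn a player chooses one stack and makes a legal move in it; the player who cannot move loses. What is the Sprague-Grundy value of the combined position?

30

Stack A is a plain Nim stack of size 11, so its Grundy value is 11.
Grundy values for stack B (subtraction set {1, 2, 7}):
g(0) = mex{} = 0
g(1) = mex{0} = 1
g(2) = mex{0,1} = 2
g(3) = mex{1,2} = 0
g(4) = mex{0,2} = 1
g(5) = mex{0,1} = 2
g(6) = mex{1,2} = 0
g(7) = mex{0,2} = 1
g(8) = mex{0,1} = 2
g(9) = mex{1,2} = 0
g(10) = mex{0,2} = 1
g(11) = mex{0,1} = 2
g(12) = mex{1,2} = 0
g(13) = mex{0,2} = 1
g(14) = mex{0,1} = 2
So g(14) = 2.
Stack C is a plain Nim stack of size 16, so its Grundy value is 16.
Stack D is a plain Nim stack of size 7, so its Grundy value is 7.
By the Sprague-Grundy theorem, the Grundy value of a sum of independent games is the XOR of the component values.
Combined value = 11 ⊕ 2 ⊕ 16 ⊕ 7 = 30.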